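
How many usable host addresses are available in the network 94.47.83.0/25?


Host bits = 32 - 25 = 7
Total addresses = 2^7 = 128
Usable = total - 2 (network and broadcast)
Usable hosts: 126


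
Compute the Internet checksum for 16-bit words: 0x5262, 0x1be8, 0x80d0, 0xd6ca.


Sum all words (with carry folding):
+ 0x5262 = 0x5262
+ 0x1be8 = 0x6e4a
+ 0x80d0 = 0xef1a
+ 0xd6ca = 0xc5e5
One's complement: ~0xc5e5
Checksum = 0x3a1a


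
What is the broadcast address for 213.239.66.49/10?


Network: 213.192.0.0/10
Host bits = 22
Set all host bits to 1:
Broadcast: 213.255.255.255


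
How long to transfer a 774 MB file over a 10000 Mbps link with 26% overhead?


Effective throughput = 10000 * (1 - 26/100) = 7400 Mbps
File size in Mb = 774 * 8 = 6192 Mb
Time = 6192 / 7400
Time = 0.8368 seconds


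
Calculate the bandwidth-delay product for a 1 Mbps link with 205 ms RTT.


BDP = bandwidth * RTT
= 1 Mbps * 205 ms
= 1 * 1e6 * 205 / 1000 bits
= 205000 bits
= 25625 bytes
= 25.0244 KB
BDP = 205000 bits (25625 bytes)


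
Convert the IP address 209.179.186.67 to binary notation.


209 = 11010001
179 = 10110011
186 = 10111010
67 = 01000011
Binary: 11010001.10110011.10111010.01000011


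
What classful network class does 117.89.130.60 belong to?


First octet: 117
Binary: 01110101
0xxxxxxx -> Class A (1-126)
Class A, default mask 255.0.0.0 (/8)


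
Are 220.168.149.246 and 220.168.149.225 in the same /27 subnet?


Mask: 255.255.255.224
220.168.149.246 AND mask = 220.168.149.224
220.168.149.225 AND mask = 220.168.149.224
Yes, same subnet (220.168.149.224)


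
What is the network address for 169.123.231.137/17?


IP:   10101001.01111011.11100111.10001001
Mask: 11111111.11111111.10000000.00000000
AND operation:
Net:  10101001.01111011.10000000.00000000
Network: 169.123.128.0/17


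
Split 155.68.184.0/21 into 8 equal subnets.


New prefix = 21 + 3 = 24
Each subnet has 256 addresses
  155.68.184.0/24
  155.68.185.0/24
  155.68.186.0/24
  155.68.187.0/24
  155.68.188.0/24
  155.68.189.0/24
  155.68.190.0/24
  155.68.191.0/24
Subnets: 155.68.184.0/24, 155.68.185.0/24, 155.68.186.0/24, 155.68.187.0/24, 155.68.188.0/24, 155.68.189.0/24, 155.68.190.0/24, 155.68.191.0/24


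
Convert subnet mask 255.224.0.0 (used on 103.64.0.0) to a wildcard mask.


Subnet mask: 255.224.0.0
Wildcard = 255.255.255.255 - subnet mask
255 - 255 = 0
255 - 224 = 31
255 - 0 = 255
255 - 0 = 255
Wildcard: 0.31.255.255


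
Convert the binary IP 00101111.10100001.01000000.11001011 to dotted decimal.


00101111 = 47
10100001 = 161
01000000 = 64
11001011 = 203
IP: 47.161.64.203


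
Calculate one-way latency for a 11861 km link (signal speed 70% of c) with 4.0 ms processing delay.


Speed = 0.7 * 3e5 km/s = 210000 km/s
Propagation delay = 11861 / 210000 = 0.0565 s = 56.481 ms
Processing delay = 4.0 ms
Total one-way latency = 60.481 ms


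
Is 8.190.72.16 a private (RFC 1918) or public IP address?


RFC 1918 private ranges:
  10.0.0.0/8 (10.0.0.0 - 10.255.255.255)
  172.16.0.0/12 (172.16.0.0 - 172.31.255.255)
  192.168.0.0/16 (192.168.0.0 - 192.168.255.255)
Public (not in any RFC 1918 range)


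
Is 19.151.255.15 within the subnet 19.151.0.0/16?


Subnet network: 19.151.0.0
Test IP AND mask: 19.151.0.0
Yes, 19.151.255.15 is in 19.151.0.0/16


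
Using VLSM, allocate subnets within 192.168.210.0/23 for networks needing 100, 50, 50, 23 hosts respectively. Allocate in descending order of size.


100 hosts -> /25 (126 usable): 192.168.210.0/25
50 hosts -> /26 (62 usable): 192.168.210.128/26
50 hosts -> /26 (62 usable): 192.168.210.192/26
23 hosts -> /27 (30 usable): 192.168.211.0/27
Allocation: 192.168.210.0/25 (100 hosts, 126 usable); 192.168.210.128/26 (50 hosts, 62 usable); 192.168.210.192/26 (50 hosts, 62 usable); 192.168.211.0/27 (23 hosts, 30 usable)


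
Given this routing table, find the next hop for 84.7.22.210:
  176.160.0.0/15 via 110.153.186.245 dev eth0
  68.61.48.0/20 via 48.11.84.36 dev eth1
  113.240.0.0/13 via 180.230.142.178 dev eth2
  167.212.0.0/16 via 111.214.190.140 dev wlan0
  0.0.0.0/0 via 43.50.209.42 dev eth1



Longest prefix match for 84.7.22.210:
  /15 176.160.0.0: no
  /20 68.61.48.0: no
  /13 113.240.0.0: no
  /16 167.212.0.0: no
  /0 0.0.0.0: MATCH
Selected: next-hop 43.50.209.42 via eth1 (matched /0)


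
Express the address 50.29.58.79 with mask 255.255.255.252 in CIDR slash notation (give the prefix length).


Binary: 11111111.11111111.11111111.11111100
Count leading 1s
Prefix: /30


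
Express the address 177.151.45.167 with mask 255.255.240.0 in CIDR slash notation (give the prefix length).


Binary: 11111111.11111111.11110000.00000000
Count leading 1s
Prefix: /20


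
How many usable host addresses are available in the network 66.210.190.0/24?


Host bits = 32 - 24 = 8
Total addresses = 2^8 = 256
Usable = total - 2 (network and broadcast)
Usable hosts: 254


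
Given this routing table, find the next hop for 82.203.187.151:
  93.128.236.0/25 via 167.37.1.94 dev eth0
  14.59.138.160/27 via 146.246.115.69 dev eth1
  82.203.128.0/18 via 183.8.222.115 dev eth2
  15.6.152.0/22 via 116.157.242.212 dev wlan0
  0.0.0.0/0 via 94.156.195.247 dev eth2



Longest prefix match for 82.203.187.151:
  /25 93.128.236.0: no
  /27 14.59.138.160: no
  /18 82.203.128.0: MATCH
  /22 15.6.152.0: no
  /0 0.0.0.0: MATCH
Selected: next-hop 183.8.222.115 via eth2 (matched /18)


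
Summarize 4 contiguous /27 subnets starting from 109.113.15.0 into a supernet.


Original prefix: /27
Number of subnets: 4 = 2^2
New prefix = 27 - 2 = 25
Supernet: 109.113.15.0/25


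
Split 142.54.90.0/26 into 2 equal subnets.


New prefix = 26 + 1 = 27
Each subnet has 32 addresses
  142.54.90.0/27
  142.54.90.32/27
Subnets: 142.54.90.0/27, 142.54.90.32/27


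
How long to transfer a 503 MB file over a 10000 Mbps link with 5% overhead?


Effective throughput = 10000 * (1 - 5/100) = 9500 Mbps
File size in Mb = 503 * 8 = 4024 Mb
Time = 4024 / 9500
Time = 0.4236 seconds


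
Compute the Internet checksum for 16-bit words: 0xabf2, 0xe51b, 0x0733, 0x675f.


Sum all words (with carry folding):
+ 0xabf2 = 0xabf2
+ 0xe51b = 0x910e
+ 0x0733 = 0x9841
+ 0x675f = 0xffa0
One's complement: ~0xffa0
Checksum = 0x005f


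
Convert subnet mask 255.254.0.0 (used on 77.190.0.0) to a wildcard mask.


Subnet mask: 255.254.0.0
Wildcard = 255.255.255.255 - subnet mask
255 - 255 = 0
255 - 254 = 1
255 - 0 = 255
255 - 0 = 255
Wildcard: 0.1.255.255


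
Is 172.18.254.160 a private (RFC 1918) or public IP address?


RFC 1918 private ranges:
  10.0.0.0/8 (10.0.0.0 - 10.255.255.255)
  172.16.0.0/12 (172.16.0.0 - 172.31.255.255)
  192.168.0.0/16 (192.168.0.0 - 192.168.255.255)
Private (in 172.16.0.0/12)


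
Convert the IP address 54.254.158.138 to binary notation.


54 = 00110110
254 = 11111110
158 = 10011110
138 = 10001010
Binary: 00110110.11111110.10011110.10001010


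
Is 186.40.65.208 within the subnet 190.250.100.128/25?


Subnet network: 190.250.100.128
Test IP AND mask: 186.40.65.128
No, 186.40.65.208 is not in 190.250.100.128/25


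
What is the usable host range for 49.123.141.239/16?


Network: 49.123.0.0
Broadcast: 49.123.255.255
First usable = network + 1
Last usable = broadcast - 1
Range: 49.123.0.1 to 49.123.255.254


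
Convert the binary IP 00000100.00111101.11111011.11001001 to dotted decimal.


00000100 = 4
00111101 = 61
11111011 = 251
11001001 = 201
IP: 4.61.251.201


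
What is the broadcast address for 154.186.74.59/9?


Network: 154.128.0.0/9
Host bits = 23
Set all host bits to 1:
Broadcast: 154.255.255.255


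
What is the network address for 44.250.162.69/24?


IP:   00101100.11111010.10100010.01000101
Mask: 11111111.11111111.11111111.00000000
AND operation:
Net:  00101100.11111010.10100010.00000000
Network: 44.250.162.0/24


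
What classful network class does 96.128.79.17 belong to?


First octet: 96
Binary: 01100000
0xxxxxxx -> Class A (1-126)
Class A, default mask 255.0.0.0 (/8)


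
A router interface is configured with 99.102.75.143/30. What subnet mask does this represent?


/30 means 30 network bits, 2 host bits
Binary: 11111111111111111111111111111100
Mask: 255.255.255.252


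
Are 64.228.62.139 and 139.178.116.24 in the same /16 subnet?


Mask: 255.255.0.0
64.228.62.139 AND mask = 64.228.0.0
139.178.116.24 AND mask = 139.178.0.0
No, different subnets (64.228.0.0 vs 139.178.0.0)


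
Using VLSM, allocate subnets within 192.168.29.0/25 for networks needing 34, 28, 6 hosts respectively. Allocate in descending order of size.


34 hosts -> /26 (62 usable): 192.168.29.0/26
28 hosts -> /27 (30 usable): 192.168.29.64/27
6 hosts -> /29 (6 usable): 192.168.29.96/29
Allocation: 192.168.29.0/26 (34 hosts, 62 usable); 192.168.29.64/27 (28 hosts, 30 usable); 192.168.29.96/29 (6 hosts, 6 usable)


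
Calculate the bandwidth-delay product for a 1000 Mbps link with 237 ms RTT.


BDP = bandwidth * RTT
= 1000 Mbps * 237 ms
= 1000 * 1e6 * 237 / 1000 bits
= 237000000 bits
= 29625000 bytes
= 28930.6641 KB
BDP = 237000000 bits (29625000 bytes)


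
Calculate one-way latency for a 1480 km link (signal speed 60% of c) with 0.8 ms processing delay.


Speed = 0.6 * 3e5 km/s = 180000 km/s
Propagation delay = 1480 / 180000 = 0.0082 s = 8.2222 ms
Processing delay = 0.8 ms
Total one-way latency = 9.0222 ms


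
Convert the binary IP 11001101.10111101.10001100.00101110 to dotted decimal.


11001101 = 205
10111101 = 189
10001100 = 140
00101110 = 46
IP: 205.189.140.46


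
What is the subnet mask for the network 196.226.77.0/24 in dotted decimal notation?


/24 means 24 network bits, 8 host bits
Binary: 11111111111111111111111100000000
Mask: 255.255.255.0


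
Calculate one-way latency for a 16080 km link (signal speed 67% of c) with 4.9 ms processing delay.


Speed = 0.67 * 3e5 km/s = 201000 km/s
Propagation delay = 16080 / 201000 = 0.08 s = 80 ms
Processing delay = 4.9 ms
Total one-way latency = 84.9 ms


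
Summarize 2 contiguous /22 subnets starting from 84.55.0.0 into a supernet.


Original prefix: /22
Number of subnets: 2 = 2^1
New prefix = 22 - 1 = 21
Supernet: 84.55.0.0/21


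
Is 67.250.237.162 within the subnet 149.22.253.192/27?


Subnet network: 149.22.253.192
Test IP AND mask: 67.250.237.160
No, 67.250.237.162 is not in 149.22.253.192/27


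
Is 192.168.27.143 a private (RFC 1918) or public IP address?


RFC 1918 private ranges:
  10.0.0.0/8 (10.0.0.0 - 10.255.255.255)
  172.16.0.0/12 (172.16.0.0 - 172.31.255.255)
  192.168.0.0/16 (192.168.0.0 - 192.168.255.255)
Private (in 192.168.0.0/16)


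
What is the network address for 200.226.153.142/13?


IP:   11001000.11100010.10011001.10001110
Mask: 11111111.11111000.00000000.00000000
AND operation:
Net:  11001000.11100000.00000000.00000000
Network: 200.224.0.0/13


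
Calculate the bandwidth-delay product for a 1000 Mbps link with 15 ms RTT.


BDP = bandwidth * RTT
= 1000 Mbps * 15 ms
= 1000 * 1e6 * 15 / 1000 bits
= 15000000 bits
= 1875000 bytes
= 1831.0547 KB
BDP = 15000000 bits (1875000 bytes)


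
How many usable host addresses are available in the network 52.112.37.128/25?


Host bits = 32 - 25 = 7
Total addresses = 2^7 = 128
Usable = total - 2 (network and broadcast)
Usable hosts: 126


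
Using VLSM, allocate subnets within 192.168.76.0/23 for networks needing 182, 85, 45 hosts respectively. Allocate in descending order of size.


182 hosts -> /24 (254 usable): 192.168.76.0/24
85 hosts -> /25 (126 usable): 192.168.77.0/25
45 hosts -> /26 (62 usable): 192.168.77.128/26
Allocation: 192.168.76.0/24 (182 hosts, 254 usable); 192.168.77.0/25 (85 hosts, 126 usable); 192.168.77.128/26 (45 hosts, 62 usable)


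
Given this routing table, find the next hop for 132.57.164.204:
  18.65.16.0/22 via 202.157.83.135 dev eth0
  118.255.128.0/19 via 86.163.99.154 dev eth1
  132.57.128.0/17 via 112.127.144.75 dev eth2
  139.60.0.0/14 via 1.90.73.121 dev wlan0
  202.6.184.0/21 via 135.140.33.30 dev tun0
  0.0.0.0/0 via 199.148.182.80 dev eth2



Longest prefix match for 132.57.164.204:
  /22 18.65.16.0: no
  /19 118.255.128.0: no
  /17 132.57.128.0: MATCH
  /14 139.60.0.0: no
  /21 202.6.184.0: no
  /0 0.0.0.0: MATCH
Selected: next-hop 112.127.144.75 via eth2 (matched /17)


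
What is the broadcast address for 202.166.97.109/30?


Network: 202.166.97.108/30
Host bits = 2
Set all host bits to 1:
Broadcast: 202.166.97.111


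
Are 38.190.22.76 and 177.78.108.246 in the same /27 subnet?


Mask: 255.255.255.224
38.190.22.76 AND mask = 38.190.22.64
177.78.108.246 AND mask = 177.78.108.224
No, different subnets (38.190.22.64 vs 177.78.108.224)


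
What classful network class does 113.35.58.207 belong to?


First octet: 113
Binary: 01110001
0xxxxxxx -> Class A (1-126)
Class A, default mask 255.0.0.0 (/8)


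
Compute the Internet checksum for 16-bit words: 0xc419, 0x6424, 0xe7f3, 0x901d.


Sum all words (with carry folding):
+ 0xc419 = 0xc419
+ 0x6424 = 0x283e
+ 0xe7f3 = 0x1032
+ 0x901d = 0xa04f
One's complement: ~0xa04f
Checksum = 0x5fb0


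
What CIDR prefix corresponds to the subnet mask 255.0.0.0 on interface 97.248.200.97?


Binary: 11111111.00000000.00000000.00000000
Count leading 1s
Prefix: /8


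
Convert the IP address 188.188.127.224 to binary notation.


188 = 10111100
188 = 10111100
127 = 01111111
224 = 11100000
Binary: 10111100.10111100.01111111.11100000


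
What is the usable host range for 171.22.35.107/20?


Network: 171.22.32.0
Broadcast: 171.22.47.255
First usable = network + 1
Last usable = broadcast - 1
Range: 171.22.32.1 to 171.22.47.254


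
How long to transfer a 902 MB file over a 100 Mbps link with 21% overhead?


Effective throughput = 100 * (1 - 21/100) = 79 Mbps
File size in Mb = 902 * 8 = 7216 Mb
Time = 7216 / 79
Time = 91.3418 seconds


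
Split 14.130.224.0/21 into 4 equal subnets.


New prefix = 21 + 2 = 23
Each subnet has 512 addresses
  14.130.224.0/23
  14.130.226.0/23
  14.130.228.0/23
  14.130.230.0/23
Subnets: 14.130.224.0/23, 14.130.226.0/23, 14.130.228.0/23, 14.130.230.0/23


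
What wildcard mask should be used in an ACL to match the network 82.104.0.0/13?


Subnet mask: 255.248.0.0
Wildcard = 255.255.255.255 - subnet mask
255 - 255 = 0
255 - 248 = 7
255 - 0 = 255
255 - 0 = 255
Wildcard: 0.7.255.255


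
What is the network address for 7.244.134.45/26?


IP:   00000111.11110100.10000110.00101101
Mask: 11111111.11111111.11111111.11000000
AND operation:
Net:  00000111.11110100.10000110.00000000
Network: 7.244.134.0/26


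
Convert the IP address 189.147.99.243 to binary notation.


189 = 10111101
147 = 10010011
99 = 01100011
243 = 11110011
Binary: 10111101.10010011.01100011.11110011


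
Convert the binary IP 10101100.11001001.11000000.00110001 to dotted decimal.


10101100 = 172
11001001 = 201
11000000 = 192
00110001 = 49
IP: 172.201.192.49


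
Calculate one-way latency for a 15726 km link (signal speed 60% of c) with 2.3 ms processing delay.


Speed = 0.6 * 3e5 km/s = 180000 km/s
Propagation delay = 15726 / 180000 = 0.0874 s = 87.3667 ms
Processing delay = 2.3 ms
Total one-way latency = 89.6667 ms


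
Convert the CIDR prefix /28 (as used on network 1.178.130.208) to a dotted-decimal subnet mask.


/28 means 28 network bits, 4 host bits
Binary: 11111111111111111111111111110000
Mask: 255.255.255.240


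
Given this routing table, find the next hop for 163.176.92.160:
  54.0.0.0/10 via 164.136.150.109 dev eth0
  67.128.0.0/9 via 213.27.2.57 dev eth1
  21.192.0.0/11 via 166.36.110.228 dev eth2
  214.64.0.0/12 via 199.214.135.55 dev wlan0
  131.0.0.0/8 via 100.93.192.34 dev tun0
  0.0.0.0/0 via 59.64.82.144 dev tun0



Longest prefix match for 163.176.92.160:
  /10 54.0.0.0: no
  /9 67.128.0.0: no
  /11 21.192.0.0: no
  /12 214.64.0.0: no
  /8 131.0.0.0: no
  /0 0.0.0.0: MATCH
Selected: next-hop 59.64.82.144 via tun0 (matched /0)


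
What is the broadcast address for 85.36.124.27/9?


Network: 85.0.0.0/9
Host bits = 23
Set all host bits to 1:
Broadcast: 85.127.255.255


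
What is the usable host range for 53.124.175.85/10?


Network: 53.64.0.0
Broadcast: 53.127.255.255
First usable = network + 1
Last usable = broadcast - 1
Range: 53.64.0.1 to 53.127.255.254


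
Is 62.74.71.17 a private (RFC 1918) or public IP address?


RFC 1918 private ranges:
  10.0.0.0/8 (10.0.0.0 - 10.255.255.255)
  172.16.0.0/12 (172.16.0.0 - 172.31.255.255)
  192.168.0.0/16 (192.168.0.0 - 192.168.255.255)
Public (not in any RFC 1918 range)


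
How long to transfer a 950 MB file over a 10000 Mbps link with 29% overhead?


Effective throughput = 10000 * (1 - 29/100) = 7100 Mbps
File size in Mb = 950 * 8 = 7600 Mb
Time = 7600 / 7100
Time = 1.0704 seconds


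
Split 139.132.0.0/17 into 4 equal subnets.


New prefix = 17 + 2 = 19
Each subnet has 8192 addresses
  139.132.0.0/19
  139.132.32.0/19
  139.132.64.0/19
  139.132.96.0/19
Subnets: 139.132.0.0/19, 139.132.32.0/19, 139.132.64.0/19, 139.132.96.0/19


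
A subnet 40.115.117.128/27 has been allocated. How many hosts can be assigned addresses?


Host bits = 32 - 27 = 5
Total addresses = 2^5 = 32
Usable = total - 2 (network and broadcast)
Usable hosts: 30


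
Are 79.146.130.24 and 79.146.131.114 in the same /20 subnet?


Mask: 255.255.240.0
79.146.130.24 AND mask = 79.146.128.0
79.146.131.114 AND mask = 79.146.128.0
Yes, same subnet (79.146.128.0)


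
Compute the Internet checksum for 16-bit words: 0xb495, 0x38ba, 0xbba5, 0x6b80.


Sum all words (with carry folding):
+ 0xb495 = 0xb495
+ 0x38ba = 0xed4f
+ 0xbba5 = 0xa8f5
+ 0x6b80 = 0x1476
One's complement: ~0x1476
Checksum = 0xeb89


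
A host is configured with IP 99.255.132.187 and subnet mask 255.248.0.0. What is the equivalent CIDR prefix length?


Binary: 11111111.11111000.00000000.00000000
Count leading 1s
Prefix: /13


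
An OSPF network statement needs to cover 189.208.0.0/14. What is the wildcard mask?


Subnet mask: 255.252.0.0
Wildcard = 255.255.255.255 - subnet mask
255 - 255 = 0
255 - 252 = 3
255 - 0 = 255
255 - 0 = 255
Wildcard: 0.3.255.255


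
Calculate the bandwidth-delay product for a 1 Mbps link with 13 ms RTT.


BDP = bandwidth * RTT
= 1 Mbps * 13 ms
= 1 * 1e6 * 13 / 1000 bits
= 13000 bits
= 1625 bytes
= 1.5869 KB
BDP = 13000 bits (1625 bytes)


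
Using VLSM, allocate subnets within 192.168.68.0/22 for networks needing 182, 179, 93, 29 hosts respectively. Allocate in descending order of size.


182 hosts -> /24 (254 usable): 192.168.68.0/24
179 hosts -> /24 (254 usable): 192.168.69.0/24
93 hosts -> /25 (126 usable): 192.168.70.0/25
29 hosts -> /27 (30 usable): 192.168.70.128/27
Allocation: 192.168.68.0/24 (182 hosts, 254 usable); 192.168.69.0/24 (179 hosts, 254 usable); 192.168.70.0/25 (93 hosts, 126 usable); 192.168.70.128/27 (29 hosts, 30 usable)


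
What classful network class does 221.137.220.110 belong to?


First octet: 221
Binary: 11011101
110xxxxx -> Class C (192-223)
Class C, default mask 255.255.255.0 (/24)


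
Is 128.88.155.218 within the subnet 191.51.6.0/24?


Subnet network: 191.51.6.0
Test IP AND mask: 128.88.155.0
No, 128.88.155.218 is not in 191.51.6.0/24


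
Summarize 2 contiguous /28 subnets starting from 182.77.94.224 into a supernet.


Original prefix: /28
Number of subnets: 2 = 2^1
New prefix = 28 - 1 = 27
Supernet: 182.77.94.224/27


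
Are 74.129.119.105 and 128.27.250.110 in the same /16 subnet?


Mask: 255.255.0.0
74.129.119.105 AND mask = 74.129.0.0
128.27.250.110 AND mask = 128.27.0.0
No, different subnets (74.129.0.0 vs 128.27.0.0)


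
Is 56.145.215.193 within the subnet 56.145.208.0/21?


Subnet network: 56.145.208.0
Test IP AND mask: 56.145.208.0
Yes, 56.145.215.193 is in 56.145.208.0/21


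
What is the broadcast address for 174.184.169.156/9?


Network: 174.128.0.0/9
Host bits = 23
Set all host bits to 1:
Broadcast: 174.255.255.255


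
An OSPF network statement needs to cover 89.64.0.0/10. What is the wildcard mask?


Subnet mask: 255.192.0.0
Wildcard = 255.255.255.255 - subnet mask
255 - 255 = 0
255 - 192 = 63
255 - 0 = 255
255 - 0 = 255
Wildcard: 0.63.255.255


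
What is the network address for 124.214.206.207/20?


IP:   01111100.11010110.11001110.11001111
Mask: 11111111.11111111.11110000.00000000
AND operation:
Net:  01111100.11010110.11000000.00000000
Network: 124.214.192.0/20


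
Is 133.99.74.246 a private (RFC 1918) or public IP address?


RFC 1918 private ranges:
  10.0.0.0/8 (10.0.0.0 - 10.255.255.255)
  172.16.0.0/12 (172.16.0.0 - 172.31.255.255)
  192.168.0.0/16 (192.168.0.0 - 192.168.255.255)
Public (not in any RFC 1918 range)


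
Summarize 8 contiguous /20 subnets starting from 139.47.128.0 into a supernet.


Original prefix: /20
Number of subnets: 8 = 2^3
New prefix = 20 - 3 = 17
Supernet: 139.47.128.0/17


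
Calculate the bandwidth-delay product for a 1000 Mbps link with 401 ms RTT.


BDP = bandwidth * RTT
= 1000 Mbps * 401 ms
= 1000 * 1e6 * 401 / 1000 bits
= 401000000 bits
= 50125000 bytes
= 48950.1953 KB
BDP = 401000000 bits (50125000 bytes)


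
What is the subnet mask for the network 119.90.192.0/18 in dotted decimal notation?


/18 means 18 network bits, 14 host bits
Binary: 11111111111111111100000000000000
Mask: 255.255.192.0


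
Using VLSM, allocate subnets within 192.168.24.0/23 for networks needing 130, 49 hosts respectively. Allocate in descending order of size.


130 hosts -> /24 (254 usable): 192.168.24.0/24
49 hosts -> /26 (62 usable): 192.168.25.0/26
Allocation: 192.168.24.0/24 (130 hosts, 254 usable); 192.168.25.0/26 (49 hosts, 62 usable)


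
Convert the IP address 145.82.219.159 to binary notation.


145 = 10010001
82 = 01010010
219 = 11011011
159 = 10011111
Binary: 10010001.01010010.11011011.10011111


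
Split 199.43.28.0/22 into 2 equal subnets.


New prefix = 22 + 1 = 23
Each subnet has 512 addresses
  199.43.28.0/23
  199.43.30.0/23
Subnets: 199.43.28.0/23, 199.43.30.0/23


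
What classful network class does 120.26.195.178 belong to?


First octet: 120
Binary: 01111000
0xxxxxxx -> Class A (1-126)
Class A, default mask 255.0.0.0 (/8)


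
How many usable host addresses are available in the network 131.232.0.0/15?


Host bits = 32 - 15 = 17
Total addresses = 2^17 = 131072
Usable = total - 2 (network and broadcast)
Usable hosts: 131070


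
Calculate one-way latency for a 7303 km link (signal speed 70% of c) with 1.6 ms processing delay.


Speed = 0.7 * 3e5 km/s = 210000 km/s
Propagation delay = 7303 / 210000 = 0.0348 s = 34.7762 ms
Processing delay = 1.6 ms
Total one-way latency = 36.3762 ms


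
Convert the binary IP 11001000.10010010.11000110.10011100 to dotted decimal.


11001000 = 200
10010010 = 146
11000110 = 198
10011100 = 156
IP: 200.146.198.156


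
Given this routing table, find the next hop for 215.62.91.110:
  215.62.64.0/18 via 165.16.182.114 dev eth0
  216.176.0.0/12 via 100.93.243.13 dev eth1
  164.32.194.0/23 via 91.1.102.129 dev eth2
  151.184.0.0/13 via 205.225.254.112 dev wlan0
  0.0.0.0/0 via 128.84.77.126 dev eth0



Longest prefix match for 215.62.91.110:
  /18 215.62.64.0: MATCH
  /12 216.176.0.0: no
  /23 164.32.194.0: no
  /13 151.184.0.0: no
  /0 0.0.0.0: MATCH
Selected: next-hop 165.16.182.114 via eth0 (matched /18)


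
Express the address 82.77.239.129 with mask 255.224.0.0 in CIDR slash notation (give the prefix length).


Binary: 11111111.11100000.00000000.00000000
Count leading 1s
Prefix: /11


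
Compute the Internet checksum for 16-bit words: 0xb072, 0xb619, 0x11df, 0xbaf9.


Sum all words (with carry folding):
+ 0xb072 = 0xb072
+ 0xb619 = 0x668c
+ 0x11df = 0x786b
+ 0xbaf9 = 0x3365
One's complement: ~0x3365
Checksum = 0xcc9a


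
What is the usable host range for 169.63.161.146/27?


Network: 169.63.161.128
Broadcast: 169.63.161.159
First usable = network + 1
Last usable = broadcast - 1
Range: 169.63.161.129 to 169.63.161.158


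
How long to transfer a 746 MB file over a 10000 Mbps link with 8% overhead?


Effective throughput = 10000 * (1 - 8/100) = 9200 Mbps
File size in Mb = 746 * 8 = 5968 Mb
Time = 5968 / 9200
Time = 0.6487 seconds


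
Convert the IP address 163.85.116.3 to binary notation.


163 = 10100011
85 = 01010101
116 = 01110100
3 = 00000011
Binary: 10100011.01010101.01110100.00000011


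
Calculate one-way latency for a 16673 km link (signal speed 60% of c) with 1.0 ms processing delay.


Speed = 0.6 * 3e5 km/s = 180000 km/s
Propagation delay = 16673 / 180000 = 0.0926 s = 92.6278 ms
Processing delay = 1.0 ms
Total one-way latency = 93.6278 ms


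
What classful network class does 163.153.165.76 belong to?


First octet: 163
Binary: 10100011
10xxxxxx -> Class B (128-191)
Class B, default mask 255.255.0.0 (/16)


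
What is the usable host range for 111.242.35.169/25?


Network: 111.242.35.128
Broadcast: 111.242.35.255
First usable = network + 1
Last usable = broadcast - 1
Range: 111.242.35.129 to 111.242.35.254


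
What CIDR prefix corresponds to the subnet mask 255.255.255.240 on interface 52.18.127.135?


Binary: 11111111.11111111.11111111.11110000
Count leading 1s
Prefix: /28


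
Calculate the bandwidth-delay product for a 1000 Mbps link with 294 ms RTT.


BDP = bandwidth * RTT
= 1000 Mbps * 294 ms
= 1000 * 1e6 * 294 / 1000 bits
= 294000000 bits
= 36750000 bytes
= 35888.6719 KB
BDP = 294000000 bits (36750000 bytes)


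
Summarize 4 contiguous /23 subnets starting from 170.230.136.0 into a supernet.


Original prefix: /23
Number of subnets: 4 = 2^2
New prefix = 23 - 2 = 21
Supernet: 170.230.136.0/21


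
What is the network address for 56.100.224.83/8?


IP:   00111000.01100100.11100000.01010011
Mask: 11111111.00000000.00000000.00000000
AND operation:
Net:  00111000.00000000.00000000.00000000
Network: 56.0.0.0/8


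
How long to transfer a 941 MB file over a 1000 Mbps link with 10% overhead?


Effective throughput = 1000 * (1 - 10/100) = 900 Mbps
File size in Mb = 941 * 8 = 7528 Mb
Time = 7528 / 900
Time = 8.3644 seconds


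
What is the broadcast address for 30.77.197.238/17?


Network: 30.77.128.0/17
Host bits = 15
Set all host bits to 1:
Broadcast: 30.77.255.255


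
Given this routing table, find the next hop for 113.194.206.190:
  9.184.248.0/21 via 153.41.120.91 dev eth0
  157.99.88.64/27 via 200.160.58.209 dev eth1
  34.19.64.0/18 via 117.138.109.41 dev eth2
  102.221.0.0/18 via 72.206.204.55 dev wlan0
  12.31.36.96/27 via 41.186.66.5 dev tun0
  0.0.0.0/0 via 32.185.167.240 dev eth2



Longest prefix match for 113.194.206.190:
  /21 9.184.248.0: no
  /27 157.99.88.64: no
  /18 34.19.64.0: no
  /18 102.221.0.0: no
  /27 12.31.36.96: no
  /0 0.0.0.0: MATCH
Selected: next-hop 32.185.167.240 via eth2 (matched /0)


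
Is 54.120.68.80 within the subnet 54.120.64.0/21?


Subnet network: 54.120.64.0
Test IP AND mask: 54.120.64.0
Yes, 54.120.68.80 is in 54.120.64.0/21


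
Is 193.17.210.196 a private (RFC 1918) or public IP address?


RFC 1918 private ranges:
  10.0.0.0/8 (10.0.0.0 - 10.255.255.255)
  172.16.0.0/12 (172.16.0.0 - 172.31.255.255)
  192.168.0.0/16 (192.168.0.0 - 192.168.255.255)
Public (not in any RFC 1918 range)


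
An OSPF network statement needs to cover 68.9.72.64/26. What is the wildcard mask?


Subnet mask: 255.255.255.192
Wildcard = 255.255.255.255 - subnet mask
255 - 255 = 0
255 - 255 = 0
255 - 255 = 0
255 - 192 = 63
Wildcard: 0.0.0.63


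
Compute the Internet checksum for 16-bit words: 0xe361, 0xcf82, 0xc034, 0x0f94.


Sum all words (with carry folding):
+ 0xe361 = 0xe361
+ 0xcf82 = 0xb2e4
+ 0xc034 = 0x7319
+ 0x0f94 = 0x82ad
One's complement: ~0x82ad
Checksum = 0x7d52


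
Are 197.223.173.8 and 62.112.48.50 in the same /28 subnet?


Mask: 255.255.255.240
197.223.173.8 AND mask = 197.223.173.0
62.112.48.50 AND mask = 62.112.48.48
No, different subnets (197.223.173.0 vs 62.112.48.48)


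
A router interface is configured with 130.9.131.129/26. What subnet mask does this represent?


/26 means 26 network bits, 6 host bits
Binary: 11111111111111111111111111000000
Mask: 255.255.255.192


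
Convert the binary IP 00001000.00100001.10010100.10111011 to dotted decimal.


00001000 = 8
00100001 = 33
10010100 = 148
10111011 = 187
IP: 8.33.148.187


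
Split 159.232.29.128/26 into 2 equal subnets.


New prefix = 26 + 1 = 27
Each subnet has 32 addresses
  159.232.29.128/27
  159.232.29.160/27
Subnets: 159.232.29.128/27, 159.232.29.160/27


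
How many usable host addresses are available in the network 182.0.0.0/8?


Host bits = 32 - 8 = 24
Total addresses = 2^24 = 16777216
Usable = total - 2 (network and broadcast)
Usable hosts: 16777214


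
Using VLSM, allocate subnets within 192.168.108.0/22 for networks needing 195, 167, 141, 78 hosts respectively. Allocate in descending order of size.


195 hosts -> /24 (254 usable): 192.168.108.0/24
167 hosts -> /24 (254 usable): 192.168.109.0/24
141 hosts -> /24 (254 usable): 192.168.110.0/24
78 hosts -> /25 (126 usable): 192.168.111.0/25
Allocation: 192.168.108.0/24 (195 hosts, 254 usable); 192.168.109.0/24 (167 hosts, 254 usable); 192.168.110.0/24 (141 hosts, 254 usable); 192.168.111.0/25 (78 hosts, 126 usable)


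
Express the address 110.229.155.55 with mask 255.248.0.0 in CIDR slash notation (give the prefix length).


Binary: 11111111.11111000.00000000.00000000
Count leading 1s
Prefix: /13


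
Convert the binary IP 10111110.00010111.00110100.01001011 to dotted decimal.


10111110 = 190
00010111 = 23
00110100 = 52
01001011 = 75
IP: 190.23.52.75


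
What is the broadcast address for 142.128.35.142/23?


Network: 142.128.34.0/23
Host bits = 9
Set all host bits to 1:
Broadcast: 142.128.35.255


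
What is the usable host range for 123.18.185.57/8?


Network: 123.0.0.0
Broadcast: 123.255.255.255
First usable = network + 1
Last usable = broadcast - 1
Range: 123.0.0.1 to 123.255.255.254


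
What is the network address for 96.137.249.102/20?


IP:   01100000.10001001.11111001.01100110
Mask: 11111111.11111111.11110000.00000000
AND operation:
Net:  01100000.10001001.11110000.00000000
Network: 96.137.240.0/20


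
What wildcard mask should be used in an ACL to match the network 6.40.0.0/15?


Subnet mask: 255.254.0.0
Wildcard = 255.255.255.255 - subnet mask
255 - 255 = 0
255 - 254 = 1
255 - 0 = 255
255 - 0 = 255
Wildcard: 0.1.255.255


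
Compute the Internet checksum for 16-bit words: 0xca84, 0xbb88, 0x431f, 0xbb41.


Sum all words (with carry folding):
+ 0xca84 = 0xca84
+ 0xbb88 = 0x860d
+ 0x431f = 0xc92c
+ 0xbb41 = 0x846e
One's complement: ~0x846e
Checksum = 0x7b91


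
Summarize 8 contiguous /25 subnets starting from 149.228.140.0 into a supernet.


Original prefix: /25
Number of subnets: 8 = 2^3
New prefix = 25 - 3 = 22
Supernet: 149.228.140.0/22


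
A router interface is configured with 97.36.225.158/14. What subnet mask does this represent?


/14 means 14 network bits, 18 host bits
Binary: 11111111111111000000000000000000
Mask: 255.252.0.0


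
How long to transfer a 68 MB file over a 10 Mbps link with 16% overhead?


Effective throughput = 10 * (1 - 16/100) = 8.4 Mbps
File size in Mb = 68 * 8 = 544 Mb
Time = 544 / 8.4
Time = 64.7619 seconds


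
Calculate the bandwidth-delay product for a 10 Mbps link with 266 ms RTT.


BDP = bandwidth * RTT
= 10 Mbps * 266 ms
= 10 * 1e6 * 266 / 1000 bits
= 2660000 bits
= 332500 bytes
= 324.707 KB
BDP = 2660000 bits (332500 bytes)


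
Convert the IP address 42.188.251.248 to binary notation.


42 = 00101010
188 = 10111100
251 = 11111011
248 = 11111000
Binary: 00101010.10111100.11111011.11111000


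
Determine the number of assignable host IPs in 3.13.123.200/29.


Host bits = 32 - 29 = 3
Total addresses = 2^3 = 8
Usable = total - 2 (network and broadcast)
Usable hosts: 6


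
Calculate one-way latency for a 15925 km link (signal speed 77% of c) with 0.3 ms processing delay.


Speed = 0.77 * 3e5 km/s = 231000 km/s
Propagation delay = 15925 / 231000 = 0.0689 s = 68.9394 ms
Processing delay = 0.3 ms
Total one-way latency = 69.2394 ms


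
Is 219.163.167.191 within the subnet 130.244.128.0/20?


Subnet network: 130.244.128.0
Test IP AND mask: 219.163.160.0
No, 219.163.167.191 is not in 130.244.128.0/20


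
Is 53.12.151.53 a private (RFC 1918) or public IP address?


RFC 1918 private ranges:
  10.0.0.0/8 (10.0.0.0 - 10.255.255.255)
  172.16.0.0/12 (172.16.0.0 - 172.31.255.255)
  192.168.0.0/16 (192.168.0.0 - 192.168.255.255)
Public (not in any RFC 1918 range)


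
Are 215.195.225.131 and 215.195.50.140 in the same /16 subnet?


Mask: 255.255.0.0
215.195.225.131 AND mask = 215.195.0.0
215.195.50.140 AND mask = 215.195.0.0
Yes, same subnet (215.195.0.0)


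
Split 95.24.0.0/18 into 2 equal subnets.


New prefix = 18 + 1 = 19
Each subnet has 8192 addresses
  95.24.0.0/19
  95.24.32.0/19
Subnets: 95.24.0.0/19, 95.24.32.0/19


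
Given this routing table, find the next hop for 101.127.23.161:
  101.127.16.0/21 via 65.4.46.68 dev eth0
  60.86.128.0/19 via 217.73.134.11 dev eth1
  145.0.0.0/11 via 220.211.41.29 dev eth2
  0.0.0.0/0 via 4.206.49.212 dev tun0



Longest prefix match for 101.127.23.161:
  /21 101.127.16.0: MATCH
  /19 60.86.128.0: no
  /11 145.0.0.0: no
  /0 0.0.0.0: MATCH
Selected: next-hop 65.4.46.68 via eth0 (matched /21)


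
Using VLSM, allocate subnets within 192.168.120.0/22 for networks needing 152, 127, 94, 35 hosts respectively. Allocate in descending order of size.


152 hosts -> /24 (254 usable): 192.168.120.0/24
127 hosts -> /24 (254 usable): 192.168.121.0/24
94 hosts -> /25 (126 usable): 192.168.122.0/25
35 hosts -> /26 (62 usable): 192.168.122.128/26
Allocation: 192.168.120.0/24 (152 hosts, 254 usable); 192.168.121.0/24 (127 hosts, 254 usable); 192.168.122.0/25 (94 hosts, 126 usable); 192.168.122.128/26 (35 hosts, 62 usable)


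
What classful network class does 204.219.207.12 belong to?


First octet: 204
Binary: 11001100
110xxxxx -> Class C (192-223)
Class C, default mask 255.255.255.0 (/24)


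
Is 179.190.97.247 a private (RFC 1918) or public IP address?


RFC 1918 private ranges:
  10.0.0.0/8 (10.0.0.0 - 10.255.255.255)
  172.16.0.0/12 (172.16.0.0 - 172.31.255.255)
  192.168.0.0/16 (192.168.0.0 - 192.168.255.255)
Public (not in any RFC 1918 range)


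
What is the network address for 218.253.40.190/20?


IP:   11011010.11111101.00101000.10111110
Mask: 11111111.11111111.11110000.00000000
AND operation:
Net:  11011010.11111101.00100000.00000000
Network: 218.253.32.0/20


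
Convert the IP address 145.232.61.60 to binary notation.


145 = 10010001
232 = 11101000
61 = 00111101
60 = 00111100
Binary: 10010001.11101000.00111101.00111100


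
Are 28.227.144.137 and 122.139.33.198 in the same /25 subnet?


Mask: 255.255.255.128
28.227.144.137 AND mask = 28.227.144.128
122.139.33.198 AND mask = 122.139.33.128
No, different subnets (28.227.144.128 vs 122.139.33.128)


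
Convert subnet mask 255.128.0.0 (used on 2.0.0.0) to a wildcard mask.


Subnet mask: 255.128.0.0
Wildcard = 255.255.255.255 - subnet mask
255 - 255 = 0
255 - 128 = 127
255 - 0 = 255
255 - 0 = 255
Wildcard: 0.127.255.255


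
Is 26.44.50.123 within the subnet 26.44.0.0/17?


Subnet network: 26.44.0.0
Test IP AND mask: 26.44.0.0
Yes, 26.44.50.123 is in 26.44.0.0/17


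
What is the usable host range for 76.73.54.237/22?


Network: 76.73.52.0
Broadcast: 76.73.55.255
First usable = network + 1
Last usable = broadcast - 1
Range: 76.73.52.1 to 76.73.55.254


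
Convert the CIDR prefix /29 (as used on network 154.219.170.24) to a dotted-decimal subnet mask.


/29 means 29 network bits, 3 host bits
Binary: 11111111111111111111111111111000
Mask: 255.255.255.248


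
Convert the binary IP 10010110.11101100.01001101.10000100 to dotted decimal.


10010110 = 150
11101100 = 236
01001101 = 77
10000100 = 132
IP: 150.236.77.132


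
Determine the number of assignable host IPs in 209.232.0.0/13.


Host bits = 32 - 13 = 19
Total addresses = 2^19 = 524288
Usable = total - 2 (network and broadcast)
Usable hosts: 524286


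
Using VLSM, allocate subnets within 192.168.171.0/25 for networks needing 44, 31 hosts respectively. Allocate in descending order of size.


44 hosts -> /26 (62 usable): 192.168.171.0/26
31 hosts -> /26 (62 usable): 192.168.171.64/26
Allocation: 192.168.171.0/26 (44 hosts, 62 usable); 192.168.171.64/26 (31 hosts, 62 usable)


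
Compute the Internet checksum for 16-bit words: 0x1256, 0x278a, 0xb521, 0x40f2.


Sum all words (with carry folding):
+ 0x1256 = 0x1256
+ 0x278a = 0x39e0
+ 0xb521 = 0xef01
+ 0x40f2 = 0x2ff4
One's complement: ~0x2ff4
Checksum = 0xd00b


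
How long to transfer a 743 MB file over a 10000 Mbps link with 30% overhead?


Effective throughput = 10000 * (1 - 30/100) = 7000 Mbps
File size in Mb = 743 * 8 = 5944 Mb
Time = 5944 / 7000
Time = 0.8491 seconds


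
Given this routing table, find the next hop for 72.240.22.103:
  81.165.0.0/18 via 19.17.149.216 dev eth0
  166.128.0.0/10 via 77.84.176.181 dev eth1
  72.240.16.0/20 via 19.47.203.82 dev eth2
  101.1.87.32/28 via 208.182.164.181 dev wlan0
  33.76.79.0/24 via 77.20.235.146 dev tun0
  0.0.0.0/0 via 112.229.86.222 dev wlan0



Longest prefix match for 72.240.22.103:
  /18 81.165.0.0: no
  /10 166.128.0.0: no
  /20 72.240.16.0: MATCH
  /28 101.1.87.32: no
  /24 33.76.79.0: no
  /0 0.0.0.0: MATCH
Selected: next-hop 19.47.203.82 via eth2 (matched /20)


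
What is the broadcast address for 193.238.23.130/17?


Network: 193.238.0.0/17
Host bits = 15
Set all host bits to 1:
Broadcast: 193.238.127.255


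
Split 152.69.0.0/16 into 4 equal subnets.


New prefix = 16 + 2 = 18
Each subnet has 16384 addresses
  152.69.0.0/18
  152.69.64.0/18
  152.69.128.0/18
  152.69.192.0/18
Subnets: 152.69.0.0/18, 152.69.64.0/18, 152.69.128.0/18, 152.69.192.0/18


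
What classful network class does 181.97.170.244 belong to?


First octet: 181
Binary: 10110101
10xxxxxx -> Class B (128-191)
Class B, default mask 255.255.0.0 (/16)


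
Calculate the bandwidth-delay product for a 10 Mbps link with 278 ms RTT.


BDP = bandwidth * RTT
= 10 Mbps * 278 ms
= 10 * 1e6 * 278 / 1000 bits
= 2780000 bits
= 347500 bytes
= 339.3555 KB
BDP = 2780000 bits (347500 bytes)


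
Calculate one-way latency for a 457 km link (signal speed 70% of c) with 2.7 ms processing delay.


Speed = 0.7 * 3e5 km/s = 210000 km/s
Propagation delay = 457 / 210000 = 0.0022 s = 2.1762 ms
Processing delay = 2.7 ms
Total one-way latency = 4.8762 ms


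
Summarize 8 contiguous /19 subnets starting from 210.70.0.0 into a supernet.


Original prefix: /19
Number of subnets: 8 = 2^3
New prefix = 19 - 3 = 16
Supernet: 210.70.0.0/16


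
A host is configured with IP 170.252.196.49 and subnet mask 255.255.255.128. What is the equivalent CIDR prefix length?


Binary: 11111111.11111111.11111111.10000000
Count leading 1s
Prefix: /25


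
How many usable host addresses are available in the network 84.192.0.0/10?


Host bits = 32 - 10 = 22
Total addresses = 2^22 = 4194304
Usable = total - 2 (network and broadcast)
Usable hosts: 4194302


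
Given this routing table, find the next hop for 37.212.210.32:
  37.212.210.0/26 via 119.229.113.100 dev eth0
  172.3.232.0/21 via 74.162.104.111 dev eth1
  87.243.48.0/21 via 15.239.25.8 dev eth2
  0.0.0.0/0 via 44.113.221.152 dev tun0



Longest prefix match for 37.212.210.32:
  /26 37.212.210.0: MATCH
  /21 172.3.232.0: no
  /21 87.243.48.0: no
  /0 0.0.0.0: MATCH
Selected: next-hop 119.229.113.100 via eth0 (matched /26)


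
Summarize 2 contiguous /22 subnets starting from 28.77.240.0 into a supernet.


Original prefix: /22
Number of subnets: 2 = 2^1
New prefix = 22 - 1 = 21
Supernet: 28.77.240.0/21
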